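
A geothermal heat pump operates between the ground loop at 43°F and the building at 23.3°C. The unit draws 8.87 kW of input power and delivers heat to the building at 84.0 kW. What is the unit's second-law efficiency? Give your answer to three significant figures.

COP_actual = Q̇_H/Ẇ = 84.00/8.870 = 9.470.
In absolute terms T_C = 279.26 K and T_H = 296.45 K, so ΔT = 17.19 K.
COP_Carnot = T_H/ΔT = 296.45/17.19 = 17.25.
η_II = COP_actual/COP_Carnot = 9.470/17.25 = 0.5491.

0.549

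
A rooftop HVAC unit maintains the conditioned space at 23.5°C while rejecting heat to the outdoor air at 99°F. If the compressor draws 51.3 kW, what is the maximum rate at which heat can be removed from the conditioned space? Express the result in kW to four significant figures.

1109 kW

In absolute terms T_C = 296.65 K and T_H = 310.37 K, so ΔT = 13.72 K.
COP_Carnot = T_C/ΔT = 296.65/13.72 = 21.62.
Q̇_max = COP_Carnot × Ẇ = 21.62 × 51.30 kW = 1109 kW.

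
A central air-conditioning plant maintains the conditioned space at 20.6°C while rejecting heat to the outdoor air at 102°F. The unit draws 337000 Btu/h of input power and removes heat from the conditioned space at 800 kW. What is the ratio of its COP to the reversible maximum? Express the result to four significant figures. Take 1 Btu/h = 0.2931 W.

0.5043

Converting, Q̇_C = 800.0 kW = 2729000 Btu/h, so COP_actual = Q̇_C/Ẇ = 2729000/337000 = 8.099.
In absolute terms T_C = 293.75 K and T_H = 312.04 K, so ΔT = 18.29 K.
COP_Carnot = T_C/ΔT = 293.75/18.29 = 16.06.
η_II = COP_actual/COP_Carnot = 8.099/16.06 = 0.5043.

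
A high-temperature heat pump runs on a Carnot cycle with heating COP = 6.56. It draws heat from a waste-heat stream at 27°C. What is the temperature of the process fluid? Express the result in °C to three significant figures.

COP_HP = T_H/(T_H − T_C) rearranges to T_H = COP·T_C/(COP − 1).
With T_C = 300.15 K, T_H = 6.56 × 300.15/5.560 = 354.13 K.
Converting, 354.13 K = 80.98°C.

81.0 °C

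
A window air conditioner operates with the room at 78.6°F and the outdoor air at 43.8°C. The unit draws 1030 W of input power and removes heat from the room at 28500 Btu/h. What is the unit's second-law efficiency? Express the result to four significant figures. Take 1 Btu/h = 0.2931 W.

0.4858

Converting, Q̇_C = 28500 Btu/h = 8353 W, so COP_actual = Q̇_C/Ẇ = 8353/1030 = 8.110.
In absolute terms T_C = 299.04 K and T_H = 316.95 K, so ΔT = 17.91 K.
COP_Carnot = T_C/ΔT = 299.04/17.91 = 16.70.
η_II = COP_actual/COP_Carnot = 8.110/16.70 = 0.4858.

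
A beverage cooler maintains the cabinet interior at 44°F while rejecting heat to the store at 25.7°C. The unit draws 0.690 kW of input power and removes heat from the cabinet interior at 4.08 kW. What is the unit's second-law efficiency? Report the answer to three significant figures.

0.402

COP_actual = Q̇_C/Ẇ = 4.080/0.6900 = 5.913.
In absolute terms T_C = 279.82 K and T_H = 298.85 K, so ΔT = 19.03 K.
COP_Carnot = T_C/ΔT = 279.82/19.03 = 14.70.
η_II = COP_actual/COP_Carnot = 5.913/14.70 = 0.4022.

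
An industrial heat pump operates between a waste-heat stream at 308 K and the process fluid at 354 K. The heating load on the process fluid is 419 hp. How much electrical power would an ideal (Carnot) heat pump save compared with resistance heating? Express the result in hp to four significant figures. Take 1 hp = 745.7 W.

364.6 hp

The reservoir spacing is ΔT = 354 − 308 = 46.00 K.
COP_Carnot = T_H/ΔT = 354.00/46.00 = 7.696.
Resistance heating needs Ẇ_res = Q̇_H = 419.0 hp; the reversible heat pump needs only Ẇ_hp = Q̇_H/COP = 54.45 hp.
Saving = 419.0 − 54.45 = 364.6 hp.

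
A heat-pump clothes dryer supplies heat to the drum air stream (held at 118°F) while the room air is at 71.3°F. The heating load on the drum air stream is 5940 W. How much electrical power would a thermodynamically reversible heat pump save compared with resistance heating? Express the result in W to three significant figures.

5460 W

In absolute terms T_C = 294.98 K and T_H = 320.93 K, so ΔT = 25.94 K.
COP_Carnot = T_H/ΔT = 320.93/25.94 = 12.37.
Resistance heating needs Ẇ_res = Q̇_H = 5940 W; the reversible heat pump needs only Ẇ_hp = Q̇_H/COP = 480.2 W.
Saving = 5940 − 480.2 = 5460 W.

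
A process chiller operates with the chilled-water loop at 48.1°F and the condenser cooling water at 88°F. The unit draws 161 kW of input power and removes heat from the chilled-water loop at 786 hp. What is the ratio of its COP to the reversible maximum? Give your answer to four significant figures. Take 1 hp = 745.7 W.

0.2861

Converting, Q̇_C = 786.0 hp = 586.1 kW, so COP_actual = Q̇_C/Ẇ = 586.1/161.0 = 3.640.
In absolute terms T_C = 282.09 K and T_H = 304.26 K, so ΔT = 22.17 K.
COP_Carnot = T_C/ΔT = 282.09/22.17 = 12.73.
η_II = COP_actual/COP_Carnot = 3.640/12.73 = 0.2861.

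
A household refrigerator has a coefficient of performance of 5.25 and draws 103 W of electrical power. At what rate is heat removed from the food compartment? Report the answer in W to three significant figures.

541 W

Q̇_C = COP × Ẇ = 5.25 × 103.0 = 540.8 W.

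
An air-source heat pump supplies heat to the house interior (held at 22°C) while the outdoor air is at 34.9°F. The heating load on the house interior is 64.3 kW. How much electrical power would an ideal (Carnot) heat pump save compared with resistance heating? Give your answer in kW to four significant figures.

59.86 kW

In absolute terms T_C = 274.76 K and T_H = 295.15 K, so ΔT = 20.39 K.
COP_Carnot = T_H/ΔT = 295.15/20.39 = 14.48.
Resistance heating needs Ẇ_res = Q̇_H = 64.30 kW; the reversible heat pump needs only Ẇ_hp = Q̇_H/COP = 4.442 kW.
Saving = 64.30 − 4.442 = 59.86 kW.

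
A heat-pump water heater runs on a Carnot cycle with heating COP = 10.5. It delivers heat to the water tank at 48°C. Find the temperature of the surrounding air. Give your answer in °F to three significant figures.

COP_HP = T_H/(T_H − T_C) gives T_H − T_C = T_H/COP.
With T_H = 321.15 K, T_C = 321.15 × (1 − 1/10.5) = 290.56 K.
Converting, 290.56 K = 63.35°F.

63.3 °F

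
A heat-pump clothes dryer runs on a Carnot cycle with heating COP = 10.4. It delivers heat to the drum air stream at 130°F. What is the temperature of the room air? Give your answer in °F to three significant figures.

73.3 °F

COP_HP = T_H/(T_H − T_C) gives T_H − T_C = T_H/COP.
With T_H = 327.59 K, T_C = 327.59 × (1 − 1/10.4) = 296.09 K.
Converting, 296.09 K = 73.30°F.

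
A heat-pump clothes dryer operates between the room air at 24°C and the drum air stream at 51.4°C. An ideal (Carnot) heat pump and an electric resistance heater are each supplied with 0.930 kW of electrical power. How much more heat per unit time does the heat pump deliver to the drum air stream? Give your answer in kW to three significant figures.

10.1 kW

In absolute terms T_C = 297.15 K and T_H = 324.55 K, so ΔT = 27.40 K.
COP_Carnot = T_H/ΔT = 324.55/27.40 = 11.84.
The heat pump delivers Q̇_H = COP × Ẇ = 11.02 kW; the resistance heater delivers Ẇ = 0.9300 kW.
Extra = (COP − 1)·Ẇ = 10.09 kW.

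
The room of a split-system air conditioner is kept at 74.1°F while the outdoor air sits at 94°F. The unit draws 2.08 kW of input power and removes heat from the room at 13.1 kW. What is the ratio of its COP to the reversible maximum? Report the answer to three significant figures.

COP_actual = Q̇_C/Ẇ = 13.10/2.080 = 6.298.
In absolute terms T_C = 296.54 K and T_H = 307.59 K, so ΔT = 11.06 K.
COP_Carnot = T_C/ΔT = 296.54/11.06 = 26.82.
η_II = COP_actual/COP_Carnot = 6.298/26.82 = 0.2348.

0.235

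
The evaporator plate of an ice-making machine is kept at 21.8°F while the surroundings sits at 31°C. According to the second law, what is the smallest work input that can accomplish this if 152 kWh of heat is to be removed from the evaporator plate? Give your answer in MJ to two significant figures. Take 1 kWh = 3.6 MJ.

In absolute terms T_C = 267.48 K and T_H = 304.15 K, so ΔT = 36.67 K.
The reversible limit is COP_R = T_C/ΔT = 7.295, so W_min = Q_C/COP = Q_C·ΔT/T_C.
W_min = 152.0 × 36.67/267.48 = 20.84 kWh = 75.01 MJ.

75 MJ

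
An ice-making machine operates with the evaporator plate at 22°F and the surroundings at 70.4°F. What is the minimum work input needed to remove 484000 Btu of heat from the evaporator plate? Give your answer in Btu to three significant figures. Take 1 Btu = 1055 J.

In absolute terms T_C = 267.59 K and T_H = 294.48 K, so ΔT = 26.89 K.
The reversible limit is COP_R = T_C/ΔT = 9.952, so W_min = Q_C/COP = Q_C·ΔT/T_C.
W_min = 484000 × 26.89/267.59 = 48630 Btu.

48600 Btu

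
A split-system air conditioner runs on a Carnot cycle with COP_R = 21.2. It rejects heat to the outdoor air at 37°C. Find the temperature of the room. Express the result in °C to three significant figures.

23.0 °C

For a Carnot refrigerator COP_R = T_C/(T_H − T_C), so T_C = COP·T_H/(1 + COP).
With T_H = 310.15 K, T_C = 21.2 × 310.15/22.20 = 296.18 K.
Converting, 296.18 K = 23.03°C.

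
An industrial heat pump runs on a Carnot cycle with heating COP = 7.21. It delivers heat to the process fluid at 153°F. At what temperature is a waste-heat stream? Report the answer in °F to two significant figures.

COP_HP = T_H/(T_H − T_C) gives T_H − T_C = T_H/COP.
With T_H = 340.37 K, T_C = 340.37 × (1 − 1/7.21) = 293.16 K.
Converting, 293.16 K = 68.02°F.

68 °F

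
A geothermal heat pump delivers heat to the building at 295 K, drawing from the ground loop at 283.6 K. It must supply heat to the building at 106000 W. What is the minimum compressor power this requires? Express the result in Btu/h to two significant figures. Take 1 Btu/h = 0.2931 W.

The reservoir spacing is ΔT = 295 − 283.6 = 11.40 K.
COP_Carnot = T_H/ΔT = 295.00/11.40 = 25.88.
Ẇ_min = Q̇/COP_Carnot = 106000/25.88 = 4096 W = 13980 Btu/h.

14000 Btu/h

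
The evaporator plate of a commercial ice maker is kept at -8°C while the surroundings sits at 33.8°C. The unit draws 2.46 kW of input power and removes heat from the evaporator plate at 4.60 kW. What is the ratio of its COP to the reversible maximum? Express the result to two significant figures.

COP_actual = Q̇_C/Ẇ = 4.600/2.460 = 1.870.
In absolute terms T_C = 265.15 K and T_H = 306.95 K, so ΔT = 41.80 K.
COP_Carnot = T_C/ΔT = 265.15/41.80 = 6.343.
η_II = COP_actual/COP_Carnot = 1.870/6.343 = 0.2948.

0.29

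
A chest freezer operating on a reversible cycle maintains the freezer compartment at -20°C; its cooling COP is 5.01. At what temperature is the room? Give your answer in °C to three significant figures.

COP_R = T_C/(T_H − T_C) gives T_H − T_C = T_C/COP.
With T_C = 253.15 K, T_H = 253.15 × (1 + 1/5.01) = 303.68 K.
Converting, 303.68 K = 30.53°C.

30.5 °C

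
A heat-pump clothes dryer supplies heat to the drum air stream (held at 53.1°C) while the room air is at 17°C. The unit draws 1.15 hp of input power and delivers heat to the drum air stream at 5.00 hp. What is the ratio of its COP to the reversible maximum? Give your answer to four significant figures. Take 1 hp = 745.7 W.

0.4811

COP_actual = Q̇_H/Ẇ = 5.000/1.150 = 4.348.
In absolute terms T_C = 290.15 K and T_H = 326.25 K, so ΔT = 36.10 K.
COP_Carnot = T_H/ΔT = 326.25/36.10 = 9.037.
η_II = COP_actual/COP_Carnot = 4.348/9.037 = 0.4811.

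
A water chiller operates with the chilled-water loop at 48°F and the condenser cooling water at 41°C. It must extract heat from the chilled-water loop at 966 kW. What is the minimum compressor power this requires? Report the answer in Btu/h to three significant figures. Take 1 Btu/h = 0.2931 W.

375000 Btu/h

In absolute terms T_C = 282.04 K and T_H = 314.15 K, so ΔT = 32.11 K.
COP_Carnot = T_C/ΔT = 282.04/32.11 = 8.783.
Ẇ_min = Q̇/COP_Carnot = 966.0/8.783 = 110.0 kW = 375200 Btu/h.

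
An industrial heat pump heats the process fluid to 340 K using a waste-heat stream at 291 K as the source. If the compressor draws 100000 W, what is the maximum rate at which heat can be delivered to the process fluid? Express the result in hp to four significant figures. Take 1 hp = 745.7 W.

The reservoir spacing is ΔT = 340 − 291 = 49.00 K.
COP_Carnot = T_H/ΔT = 340.00/49.00 = 6.939.
Q̇_max = COP_Carnot × Ẇ = 6.939 × 100000 W = 693900 W = 930.5 hp.

930.5 hp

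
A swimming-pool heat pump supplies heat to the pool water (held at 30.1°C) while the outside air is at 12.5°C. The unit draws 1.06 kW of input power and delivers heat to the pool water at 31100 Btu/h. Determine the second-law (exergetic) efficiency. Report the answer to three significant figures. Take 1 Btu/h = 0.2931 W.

0.499

Converting, Q̇_H = 31100 Btu/h = 9.115 kW, so COP_actual = Q̇_H/Ẇ = 9.115/1.060 = 8.599.
In absolute terms T_C = 285.65 K and T_H = 303.25 K, so ΔT = 17.60 K.
COP_Carnot = T_H/ΔT = 303.25/17.60 = 17.23.
η_II = COP_actual/COP_Carnot = 8.599/17.23 = 0.4991.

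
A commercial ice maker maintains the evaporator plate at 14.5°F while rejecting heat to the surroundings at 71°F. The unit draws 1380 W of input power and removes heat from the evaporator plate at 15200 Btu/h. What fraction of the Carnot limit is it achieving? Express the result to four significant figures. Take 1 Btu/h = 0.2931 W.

0.3847

Converting, Q̇_C = 15200 Btu/h = 4455 W, so COP_actual = Q̇_C/Ẇ = 4455/1380 = 3.228.
In absolute terms T_C = 263.43 K and T_H = 294.82 K, so ΔT = 31.39 K.
COP_Carnot = T_C/ΔT = 263.43/31.39 = 8.392.
η_II = COP_actual/COP_Carnot = 3.228/8.392 = 0.3847.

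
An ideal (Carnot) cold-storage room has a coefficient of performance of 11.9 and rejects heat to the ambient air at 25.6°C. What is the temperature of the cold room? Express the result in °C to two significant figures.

For a Carnot refrigerator COP_R = T_C/(T_H − T_C), so T_C = COP·T_H/(1 + COP).
With T_H = 298.75 K, T_C = 11.9 × 298.75/12.90 = 275.59 K.
Converting, 275.59 K = 2.44°C.

2.4 °C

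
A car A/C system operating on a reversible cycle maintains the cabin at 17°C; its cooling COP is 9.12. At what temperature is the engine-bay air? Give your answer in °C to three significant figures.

COP_R = T_C/(T_H − T_C) gives T_H − T_C = T_C/COP.
With T_C = 290.15 K, T_H = 290.15 × (1 + 1/9.12) = 321.96 K.
Converting, 321.96 K = 48.81°C.

48.8 °C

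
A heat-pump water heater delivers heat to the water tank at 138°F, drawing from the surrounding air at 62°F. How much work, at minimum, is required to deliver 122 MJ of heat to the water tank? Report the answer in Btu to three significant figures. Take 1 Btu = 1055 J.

In absolute terms T_C = 289.82 K and T_H = 332.04 K, so ΔT = 42.22 K.
The reversible limit is COP_HP = T_H/ΔT = 7.864, so W_min = Q_H/COP = Q_H·ΔT/T_H.
W_min = 122.0 × 42.22/332.04 = 15.51 MJ = 14700 Btu.

14700 Btu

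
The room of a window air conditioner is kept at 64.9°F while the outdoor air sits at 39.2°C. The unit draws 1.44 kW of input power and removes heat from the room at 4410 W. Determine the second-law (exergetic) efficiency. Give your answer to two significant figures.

0.22

Converting, Q̇_C = 4410 W = 4.410 kW, so COP_actual = Q̇_C/Ẇ = 4.410/1.440 = 3.063.
In absolute terms T_C = 291.43 K and T_H = 312.35 K, so ΔT = 20.92 K.
COP_Carnot = T_C/ΔT = 291.43/20.92 = 13.93.
η_II = COP_actual/COP_Carnot = 3.063/13.93 = 0.2199.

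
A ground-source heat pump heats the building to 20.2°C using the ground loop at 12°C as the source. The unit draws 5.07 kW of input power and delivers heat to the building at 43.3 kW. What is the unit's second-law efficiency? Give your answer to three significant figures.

COP_actual = Q̇_H/Ẇ = 43.30/5.070 = 8.540.
In absolute terms T_C = 285.15 K and T_H = 293.35 K, so ΔT = 8.200 K.
COP_Carnot = T_H/ΔT = 293.35/8.200 = 35.77.
η_II = COP_actual/COP_Carnot = 8.540/35.77 = 0.2387.

0.239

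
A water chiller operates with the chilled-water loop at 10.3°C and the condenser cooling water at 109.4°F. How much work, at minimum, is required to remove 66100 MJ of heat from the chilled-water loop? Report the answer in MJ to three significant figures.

7630 MJ

In absolute terms T_C = 283.45 K and T_H = 316.15 K, so ΔT = 32.70 K.
The reversible limit is COP_R = T_C/ΔT = 8.668, so W_min = Q_C/COP = Q_C·ΔT/T_C.
W_min = 66100 × 32.70/283.45 = 7626 MJ.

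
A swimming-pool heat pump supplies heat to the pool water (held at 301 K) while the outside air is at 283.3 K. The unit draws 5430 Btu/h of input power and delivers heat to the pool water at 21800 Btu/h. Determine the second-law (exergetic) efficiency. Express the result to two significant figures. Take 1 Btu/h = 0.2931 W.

0.24

COP_actual = Q̇_H/Ẇ = 21800/5430 = 4.015.
The reservoir spacing is ΔT = 301 − 283.3 = 17.70 K.
COP_Carnot = T_H/ΔT = 301.00/17.70 = 17.01.
η_II = COP_actual/COP_Carnot = 4.015/17.01 = 0.2361.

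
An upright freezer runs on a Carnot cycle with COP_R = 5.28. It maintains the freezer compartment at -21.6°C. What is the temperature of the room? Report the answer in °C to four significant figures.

COP_R = T_C/(T_H − T_C) gives T_H − T_C = T_C/COP.
With T_C = 251.55 K, T_H = 251.55 × (1 + 1/5.28) = 299.19 K.
Converting, 299.19 K = 26.04°C.

26.04 °C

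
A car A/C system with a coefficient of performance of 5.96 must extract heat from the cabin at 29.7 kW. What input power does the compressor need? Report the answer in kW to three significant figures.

Ẇ = Q̇_C/COP = 29.70/5.96 = 4.983 kW.

4.98 kW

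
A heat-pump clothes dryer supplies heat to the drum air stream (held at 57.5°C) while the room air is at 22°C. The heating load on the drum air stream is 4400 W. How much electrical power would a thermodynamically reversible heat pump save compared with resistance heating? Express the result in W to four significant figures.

In absolute terms T_C = 295.15 K and T_H = 330.65 K, so ΔT = 35.50 K.
COP_Carnot = T_H/ΔT = 330.65/35.50 = 9.314.
Resistance heating needs Ẇ_res = Q̇_H = 4400 W; the reversible heat pump needs only Ẇ_hp = Q̇_H/COP = 472.4 W.
Saving = 4400 − 472.4 = 3928 W.

3928 W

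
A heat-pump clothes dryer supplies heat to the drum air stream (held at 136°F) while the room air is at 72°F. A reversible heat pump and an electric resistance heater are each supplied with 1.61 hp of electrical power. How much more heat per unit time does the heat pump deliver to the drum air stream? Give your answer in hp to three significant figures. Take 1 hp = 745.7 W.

13.4 hp

In absolute terms T_C = 295.37 K and T_H = 330.93 K, so ΔT = 35.56 K.
COP_Carnot = T_H/ΔT = 330.93/35.56 = 9.307.
The heat pump delivers Q̇_H = COP × Ẇ = 14.98 hp; the resistance heater delivers Ẇ = 1.610 hp.
Extra = (COP − 1)·Ẇ = 13.37 hp.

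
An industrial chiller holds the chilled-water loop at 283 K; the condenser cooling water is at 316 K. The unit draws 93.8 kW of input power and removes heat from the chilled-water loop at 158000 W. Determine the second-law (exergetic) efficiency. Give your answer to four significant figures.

0.1964

Converting, Q̇_C = 158000 W = 158.0 kW, so COP_actual = Q̇_C/Ẇ = 158.0/93.80 = 1.684.
The reservoir spacing is ΔT = 316 − 283 = 33.00 K.
COP_Carnot = T_C/ΔT = 283.00/33.00 = 8.576.
η_II = COP_actual/COP_Carnot = 1.684/8.576 = 0.1964.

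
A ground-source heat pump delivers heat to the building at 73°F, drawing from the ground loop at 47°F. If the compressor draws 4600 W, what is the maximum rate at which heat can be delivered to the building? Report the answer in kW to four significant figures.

94.24 kW

In absolute terms T_C = 281.48 K and T_H = 295.93 K, so ΔT = 14.44 K.
COP_Carnot = T_H/ΔT = 295.93/14.44 = 20.49.
Q̇_max = COP_Carnot × Ẇ = 20.49 × 4600 W = 94240 W = 94.24 kW.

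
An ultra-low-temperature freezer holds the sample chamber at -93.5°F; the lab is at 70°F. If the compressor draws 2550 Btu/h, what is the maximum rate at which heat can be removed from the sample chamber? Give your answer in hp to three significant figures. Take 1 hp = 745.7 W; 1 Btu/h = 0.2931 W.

2.24 hp

In absolute terms T_C = 203.43 K and T_H = 294.26 K, so ΔT = 90.83 K.
COP_Carnot = T_C/ΔT = 203.43/90.83 = 2.240.
Q̇_max = COP_Carnot × Ẇ = 2.240 × 2550 Btu/h = 5711 Btu/h = 2.245 hp.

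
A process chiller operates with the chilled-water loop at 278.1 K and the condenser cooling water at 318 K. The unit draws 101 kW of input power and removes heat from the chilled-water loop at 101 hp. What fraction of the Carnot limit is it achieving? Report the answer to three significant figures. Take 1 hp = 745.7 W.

0.107

Converting, Q̇_C = 101.0 hp = 75.32 kW, so COP_actual = Q̇_C/Ẇ = 75.32/101.0 = 0.7457.
The reservoir spacing is ΔT = 318 − 278.1 = 39.90 K.
COP_Carnot = T_C/ΔT = 278.10/39.90 = 6.970.
η_II = COP_actual/COP_Carnot = 0.7457/6.970 = 0.1070.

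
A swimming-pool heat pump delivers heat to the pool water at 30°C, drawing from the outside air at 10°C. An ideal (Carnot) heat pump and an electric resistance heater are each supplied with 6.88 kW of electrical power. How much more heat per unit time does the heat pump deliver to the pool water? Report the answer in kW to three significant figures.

In absolute terms T_C = 283.15 K and T_H = 303.15 K, so ΔT = 20.00 K.
COP_Carnot = T_H/ΔT = 303.15/20.00 = 15.16.
The heat pump delivers Q̇_H = COP × Ẇ = 104.3 kW; the resistance heater delivers Ẇ = 6.880 kW.
Extra = (COP − 1)·Ẇ = 97.40 kW.

97.4 kW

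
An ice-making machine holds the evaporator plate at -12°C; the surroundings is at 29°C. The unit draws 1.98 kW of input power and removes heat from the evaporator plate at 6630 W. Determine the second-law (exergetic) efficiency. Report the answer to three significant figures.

0.526

Converting, Q̇_C = 6630 W = 6.630 kW, so COP_actual = Q̇_C/Ẇ = 6.630/1.980 = 3.348.
In absolute terms T_C = 261.15 K and T_H = 302.15 K, so ΔT = 41.00 K.
COP_Carnot = T_C/ΔT = 261.15/41.00 = 6.370.
η_II = COP_actual/COP_Carnot = 3.348/6.370 = 0.5257.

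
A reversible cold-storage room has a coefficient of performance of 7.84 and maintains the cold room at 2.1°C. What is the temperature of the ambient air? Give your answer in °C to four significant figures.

37.21 °C

COP_R = T_C/(T_H − T_C) gives T_H − T_C = T_C/COP.
With T_C = 275.25 K, T_H = 275.25 × (1 + 1/7.84) = 310.36 K.
Converting, 310.36 K = 37.21°C.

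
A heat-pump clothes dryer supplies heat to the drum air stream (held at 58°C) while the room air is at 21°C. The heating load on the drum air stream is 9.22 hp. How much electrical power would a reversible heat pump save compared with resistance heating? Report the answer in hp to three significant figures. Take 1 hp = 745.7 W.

In absolute terms T_C = 294.15 K and T_H = 331.15 K, so ΔT = 37.00 K.
COP_Carnot = T_H/ΔT = 331.15/37.00 = 8.950.
Resistance heating needs Ẇ_res = Q̇_H = 9.220 hp; the reversible heat pump needs only Ẇ_hp = Q̇_H/COP = 1.030 hp.
Saving = 9.220 − 1.030 = 8.190 hp.

8.19 hp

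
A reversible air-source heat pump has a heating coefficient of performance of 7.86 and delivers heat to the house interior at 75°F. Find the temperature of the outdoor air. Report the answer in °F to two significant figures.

7.0 °F

COP_HP = T_H/(T_H − T_C) gives T_H − T_C = T_H/COP.
With T_H = 297.04 K, T_C = 297.04 × (1 − 1/7.86) = 259.25 K.
Converting, 259.25 K = 6.98°F.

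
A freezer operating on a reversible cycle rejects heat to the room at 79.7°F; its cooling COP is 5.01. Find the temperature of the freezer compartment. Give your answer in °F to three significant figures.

-10.0 °F

For a Carnot refrigerator COP_R = T_C/(T_H − T_C), so T_C = COP·T_H/(1 + COP).
With T_H = 299.65 K, T_C = 5.01 × 299.65/6.010 = 249.79 K.
Converting, 249.79 K = -10.05°F.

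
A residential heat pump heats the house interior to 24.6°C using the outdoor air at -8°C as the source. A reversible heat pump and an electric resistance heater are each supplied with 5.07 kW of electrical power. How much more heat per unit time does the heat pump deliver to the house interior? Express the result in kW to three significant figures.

41.2 kW

In absolute terms T_C = 265.15 K and T_H = 297.75 K, so ΔT = 32.60 K.
COP_Carnot = T_H/ΔT = 297.75/32.60 = 9.133.
The heat pump delivers Q̇_H = COP × Ẇ = 46.31 kW; the resistance heater delivers Ẇ = 5.070 kW.
Extra = (COP − 1)·Ẇ = 41.24 kW.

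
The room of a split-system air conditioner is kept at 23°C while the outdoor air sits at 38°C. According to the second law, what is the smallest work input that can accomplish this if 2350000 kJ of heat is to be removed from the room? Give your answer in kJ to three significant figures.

In absolute terms T_C = 296.15 K and T_H = 311.15 K, so ΔT = 15.00 K.
The reversible limit is COP_R = T_C/ΔT = 19.74, so W_min = Q_C/COP = Q_C·ΔT/T_C.
W_min = 2350000 × 15.00/296.15 = 119000 kJ.

119000 kJ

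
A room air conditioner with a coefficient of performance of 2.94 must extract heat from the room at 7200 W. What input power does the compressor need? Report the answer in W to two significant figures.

2400 W

Ẇ = Q̇_C/COP = 7200/2.94 = 2449 W.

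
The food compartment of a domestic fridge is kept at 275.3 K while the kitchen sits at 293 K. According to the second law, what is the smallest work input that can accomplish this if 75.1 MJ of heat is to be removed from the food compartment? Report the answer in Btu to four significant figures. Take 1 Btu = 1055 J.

The reservoir spacing is ΔT = 293 − 275.3 = 17.70 K.
The reversible limit is COP_R = T_C/ΔT = 15.55, so W_min = Q_C/COP = Q_C·ΔT/T_C.
W_min = 75.10 × 17.70/275.30 = 4.828 MJ = 4577 Btu.

4577 Btu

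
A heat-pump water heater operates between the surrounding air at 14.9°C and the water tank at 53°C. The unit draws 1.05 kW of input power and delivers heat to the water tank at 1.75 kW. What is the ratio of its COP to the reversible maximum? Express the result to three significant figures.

COP_actual = Q̇_H/Ẇ = 1.750/1.050 = 1.667.
In absolute terms T_C = 288.05 K and T_H = 326.15 K, so ΔT = 38.10 K.
COP_Carnot = T_H/ΔT = 326.15/38.10 = 8.560.
η_II = COP_actual/COP_Carnot = 1.667/8.560 = 0.1947.

0.195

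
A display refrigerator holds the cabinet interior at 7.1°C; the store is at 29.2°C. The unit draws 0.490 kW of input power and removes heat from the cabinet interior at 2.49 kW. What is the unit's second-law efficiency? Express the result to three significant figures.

0.401

COP_actual = Q̇_C/Ẇ = 2.490/0.4900 = 5.082.
In absolute terms T_C = 280.25 K and T_H = 302.35 K, so ΔT = 22.10 K.
COP_Carnot = T_C/ΔT = 280.25/22.10 = 12.68.
η_II = COP_actual/COP_Carnot = 5.082/12.68 = 0.4007.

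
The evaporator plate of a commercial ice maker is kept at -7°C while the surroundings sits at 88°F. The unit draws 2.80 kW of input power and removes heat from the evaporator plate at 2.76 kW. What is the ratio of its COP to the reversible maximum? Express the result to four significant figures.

0.1411

COP_actual = Q̇_C/Ẇ = 2.760/2.800 = 0.9857.
In absolute terms T_C = 266.15 K and T_H = 304.26 K, so ΔT = 38.11 K.
COP_Carnot = T_C/ΔT = 266.15/38.11 = 6.984.
η_II = COP_actual/COP_Carnot = 0.9857/6.984 = 0.1411.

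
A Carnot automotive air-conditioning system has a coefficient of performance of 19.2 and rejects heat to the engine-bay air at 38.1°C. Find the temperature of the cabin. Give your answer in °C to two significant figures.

For a Carnot refrigerator COP_R = T_C/(T_H − T_C), so T_C = COP·T_H/(1 + COP).
With T_H = 311.25 K, T_C = 19.2 × 311.25/20.20 = 295.84 K.
Converting, 295.84 K = 22.69°C.

23 °C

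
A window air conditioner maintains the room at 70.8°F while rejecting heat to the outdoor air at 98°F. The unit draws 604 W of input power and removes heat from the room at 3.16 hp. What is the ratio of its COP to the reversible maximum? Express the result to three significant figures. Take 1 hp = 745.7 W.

0.200

Converting, Q̇_C = 3.160 hp = 2356 W, so COP_actual = Q̇_C/Ẇ = 2356/604.0 = 3.901.
In absolute terms T_C = 294.71 K and T_H = 309.82 K, so ΔT = 15.11 K.
COP_Carnot = T_C/ΔT = 294.71/15.11 = 19.50.
η_II = COP_actual/COP_Carnot = 3.901/19.50 = 0.2000.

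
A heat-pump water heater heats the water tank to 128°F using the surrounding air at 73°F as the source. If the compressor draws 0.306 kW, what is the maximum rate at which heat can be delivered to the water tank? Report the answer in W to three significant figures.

3270 W

In absolute terms T_C = 295.93 K and T_H = 326.48 K, so ΔT = 30.56 K.
COP_Carnot = T_H/ΔT = 326.48/30.56 = 10.68.
Q̇_max = COP_Carnot × Ẇ = 10.68 × 0.3060 kW = 3.270 kW = 3270 W.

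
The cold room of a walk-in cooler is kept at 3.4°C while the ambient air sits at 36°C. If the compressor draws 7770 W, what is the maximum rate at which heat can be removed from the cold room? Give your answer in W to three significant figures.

In absolute terms T_C = 276.55 K and T_H = 309.15 K, so ΔT = 32.60 K.
COP_Carnot = T_C/ΔT = 276.55/32.60 = 8.483.
Q̇_max = COP_Carnot × Ẇ = 8.483 × 7770 W = 65910 W.

65900 W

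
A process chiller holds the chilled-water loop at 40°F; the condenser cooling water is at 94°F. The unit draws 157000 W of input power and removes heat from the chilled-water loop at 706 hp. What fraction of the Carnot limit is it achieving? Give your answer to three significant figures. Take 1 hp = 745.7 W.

Converting, Q̇_C = 706.0 hp = 526500 W, so COP_actual = Q̇_C/Ẇ = 526500/157000 = 3.353.
In absolute terms T_C = 277.59 K and T_H = 307.59 K, so ΔT = 30.00 K.
COP_Carnot = T_C/ΔT = 277.59/30.00 = 9.253.
η_II = COP_actual/COP_Carnot = 3.353/9.253 = 0.3624.

0.362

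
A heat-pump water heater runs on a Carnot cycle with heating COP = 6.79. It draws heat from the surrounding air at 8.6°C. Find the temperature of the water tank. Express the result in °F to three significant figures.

COP_HP = T_H/(T_H − T_C) rearranges to T_H = COP·T_C/(COP − 1).
With T_C = 281.75 K, T_H = 6.79 × 281.75/5.790 = 330.41 K.
Converting, 330.41 K = 135.07°F.

135 °F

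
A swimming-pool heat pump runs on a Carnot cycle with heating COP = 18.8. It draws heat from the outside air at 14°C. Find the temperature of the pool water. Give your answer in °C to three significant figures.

COP_HP = T_H/(T_H − T_C) rearranges to T_H = COP·T_C/(COP − 1).
With T_C = 287.15 K, T_H = 18.8 × 287.15/17.80 = 303.28 K.
Converting, 303.28 K = 30.13°C.

30.1 °C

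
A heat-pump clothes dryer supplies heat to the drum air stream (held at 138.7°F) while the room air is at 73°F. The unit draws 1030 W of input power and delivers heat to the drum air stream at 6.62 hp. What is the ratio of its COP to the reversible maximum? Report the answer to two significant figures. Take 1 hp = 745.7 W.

0.53

Converting, Q̇_H = 6.620 hp = 4937 W, so COP_actual = Q̇_H/Ẇ = 4937/1030 = 4.793.
In absolute terms T_C = 295.93 K and T_H = 332.43 K, so ΔT = 36.50 K.
COP_Carnot = T_H/ΔT = 332.43/36.50 = 9.108.
η_II = COP_actual/COP_Carnot = 4.793/9.108 = 0.5262.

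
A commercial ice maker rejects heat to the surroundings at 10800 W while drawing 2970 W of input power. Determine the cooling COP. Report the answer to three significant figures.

The first law gives Q̇_H = Q̇_C + Ẇ, so the three rates are Q̇_C = 7830, Q̇_H = 10800, Ẇ = 2970 W.
COP_R = Q̇_C/Ẇ = 7830/2970 = 2.636.

2.64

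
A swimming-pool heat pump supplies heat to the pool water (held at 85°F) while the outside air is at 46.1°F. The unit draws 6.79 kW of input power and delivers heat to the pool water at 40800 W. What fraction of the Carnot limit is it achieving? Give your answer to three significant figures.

0.429

Converting, Q̇_H = 40800 W = 40.80 kW, so COP_actual = Q̇_H/Ẇ = 40.80/6.790 = 6.009.
In absolute terms T_C = 280.98 K and T_H = 302.59 K, so ΔT = 21.61 K.
COP_Carnot = T_H/ΔT = 302.59/21.61 = 14.00.
η_II = COP_actual/COP_Carnot = 6.009/14.00 = 0.4291.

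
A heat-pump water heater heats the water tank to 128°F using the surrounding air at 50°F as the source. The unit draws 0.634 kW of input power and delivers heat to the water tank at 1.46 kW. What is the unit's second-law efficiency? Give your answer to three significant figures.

0.306

COP_actual = Q̇_H/Ẇ = 1.460/0.6340 = 2.303.
In absolute terms T_C = 283.15 K and T_H = 326.48 K, so ΔT = 43.33 K.
COP_Carnot = T_H/ΔT = 326.48/43.33 = 7.534.
η_II = COP_actual/COP_Carnot = 2.303/7.534 = 0.3057.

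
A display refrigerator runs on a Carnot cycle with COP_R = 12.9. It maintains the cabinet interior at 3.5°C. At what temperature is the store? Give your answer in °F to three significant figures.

76.9 °F

COP_R = T_C/(T_H − T_C) gives T_H − T_C = T_C/COP.
With T_C = 276.65 K, T_H = 276.65 × (1 + 1/12.9) = 298.10 K.
Converting, 298.10 K = 76.90°F.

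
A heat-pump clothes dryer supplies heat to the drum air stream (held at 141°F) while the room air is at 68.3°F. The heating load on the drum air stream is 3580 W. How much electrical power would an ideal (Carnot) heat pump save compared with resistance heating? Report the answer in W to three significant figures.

In absolute terms T_C = 293.32 K and T_H = 333.71 K, so ΔT = 40.39 K.
COP_Carnot = T_H/ΔT = 333.71/40.39 = 8.262.
Resistance heating needs Ẇ_res = Q̇_H = 3580 W; the reversible heat pump needs only Ẇ_hp = Q̇_H/COP = 433.3 W.
Saving = 3580 − 433.3 = 3147 W.

3150 W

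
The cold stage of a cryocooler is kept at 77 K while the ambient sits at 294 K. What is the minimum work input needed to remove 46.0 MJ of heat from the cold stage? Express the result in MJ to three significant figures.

130 MJ

The reservoir spacing is ΔT = 294 − 77 = 217.0 K.
The reversible limit is COP_R = T_C/ΔT = 0.3548, so W_min = Q_C/COP = Q_C·ΔT/T_C.
W_min = 46.00 × 217.0/77.00 = 129.6 MJ.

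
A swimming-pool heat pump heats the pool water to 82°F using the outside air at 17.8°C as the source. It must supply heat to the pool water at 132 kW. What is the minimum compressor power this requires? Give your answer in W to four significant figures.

4377 W

In absolute terms T_C = 290.95 K and T_H = 300.93 K, so ΔT = 9.978 K.
COP_Carnot = T_H/ΔT = 300.93/9.978 = 30.16.
Ẇ_min = Q̇/COP_Carnot = 132.0/30.16 = 4.377 kW = 4377 W.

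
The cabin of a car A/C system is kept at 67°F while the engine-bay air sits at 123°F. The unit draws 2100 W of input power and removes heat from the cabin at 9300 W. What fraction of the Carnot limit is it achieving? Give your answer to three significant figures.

COP_actual = Q̇_C/Ẇ = 9300/2100 = 4.429.
In absolute terms T_C = 292.59 K and T_H = 323.71 K, so ΔT = 31.11 K.
COP_Carnot = T_C/ΔT = 292.59/31.11 = 9.405.
η_II = COP_actual/COP_Carnot = 4.429/9.405 = 0.4709.

0.471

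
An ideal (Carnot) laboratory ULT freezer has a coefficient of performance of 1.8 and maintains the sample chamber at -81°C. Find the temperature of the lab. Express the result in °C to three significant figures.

25.8 °C

COP_R = T_C/(T_H − T_C) gives T_H − T_C = T_C/COP.
With T_C = 192.15 K, T_H = 192.15 × (1 + 1/1.8) = 298.90 K.
Converting, 298.90 K = 25.75°C.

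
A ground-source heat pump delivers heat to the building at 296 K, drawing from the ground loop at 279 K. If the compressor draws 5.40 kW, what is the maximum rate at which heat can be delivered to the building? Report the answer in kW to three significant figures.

94.0 kW

The reservoir spacing is ΔT = 296 − 279 = 17.00 K.
COP_Carnot = T_H/ΔT = 296.00/17.00 = 17.41.
Q̇_max = COP_Carnot × Ẇ = 17.41 × 5.400 kW = 94.02 kW.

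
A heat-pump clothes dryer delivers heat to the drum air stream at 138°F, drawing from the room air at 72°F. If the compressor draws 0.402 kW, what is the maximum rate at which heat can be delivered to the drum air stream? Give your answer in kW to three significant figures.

3.64 kW

In absolute terms T_C = 295.37 K and T_H = 332.04 K, so ΔT = 36.67 K.
COP_Carnot = T_H/ΔT = 332.04/36.67 = 9.056.
Q̇_max = COP_Carnot × Ẇ = 9.056 × 0.4020 kW = 3.640 kW.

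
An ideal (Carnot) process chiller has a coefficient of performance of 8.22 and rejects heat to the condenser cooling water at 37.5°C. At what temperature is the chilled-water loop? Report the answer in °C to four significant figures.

For a Carnot refrigerator COP_R = T_C/(T_H − T_C), so T_C = COP·T_H/(1 + COP).
With T_H = 310.65 K, T_C = 8.22 × 310.65/9.220 = 276.96 K.
Converting, 276.96 K = 3.81°C.

3.807 °C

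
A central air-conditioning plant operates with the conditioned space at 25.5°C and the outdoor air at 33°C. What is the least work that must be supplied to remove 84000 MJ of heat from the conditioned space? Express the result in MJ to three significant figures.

2110 MJ

In absolute terms T_C = 298.65 K and T_H = 306.15 K, so ΔT = 7.500 K.
The reversible limit is COP_R = T_C/ΔT = 39.82, so W_min = Q_C/COP = Q_C·ΔT/T_C.
W_min = 84000 × 7.500/298.65 = 2109 MJ.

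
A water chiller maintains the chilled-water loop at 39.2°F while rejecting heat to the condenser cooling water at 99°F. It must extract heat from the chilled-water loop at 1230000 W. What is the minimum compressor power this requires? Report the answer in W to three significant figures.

In absolute terms T_C = 277.15 K and T_H = 310.37 K, so ΔT = 33.22 K.
COP_Carnot = T_C/ΔT = 277.15/33.22 = 8.342.
Ẇ_min = Q̇/COP_Carnot = 1230000/8.342 = 147400 W.

147000 W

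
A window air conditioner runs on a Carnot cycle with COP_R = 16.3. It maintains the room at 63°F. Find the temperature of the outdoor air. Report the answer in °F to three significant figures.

COP_R = T_C/(T_H − T_C) gives T_H − T_C = T_C/COP.
With T_C = 290.37 K, T_H = 290.37 × (1 + 1/16.3) = 308.19 K.
Converting, 308.19 K = 95.07°F.

95.1 °F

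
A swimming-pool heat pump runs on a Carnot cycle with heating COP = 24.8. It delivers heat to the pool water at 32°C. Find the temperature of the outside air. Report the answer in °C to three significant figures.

19.7 °C

COP_HP = T_H/(T_H − T_C) gives T_H − T_C = T_H/COP.
With T_H = 305.15 K, T_C = 305.15 × (1 − 1/24.8) = 292.85 K.
Converting, 292.85 K = 19.70°C.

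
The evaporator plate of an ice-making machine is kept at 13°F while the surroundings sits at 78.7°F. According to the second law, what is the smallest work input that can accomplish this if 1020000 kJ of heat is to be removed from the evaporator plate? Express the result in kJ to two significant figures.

140000 kJ

In absolute terms T_C = 262.59 K and T_H = 299.09 K, so ΔT = 36.50 K.
The reversible limit is COP_R = T_C/ΔT = 7.194, so W_min = Q_C/COP = Q_C·ΔT/T_C.
W_min = 1020000 × 36.50/262.59 = 141800 kJ.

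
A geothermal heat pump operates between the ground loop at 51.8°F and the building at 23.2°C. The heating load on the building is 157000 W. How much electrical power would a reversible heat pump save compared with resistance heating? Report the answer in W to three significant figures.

151000 W

In absolute terms T_C = 284.15 K and T_H = 296.35 K, so ΔT = 12.20 K.
COP_Carnot = T_H/ΔT = 296.35/12.20 = 24.29.
Resistance heating needs Ẇ_res = Q̇_H = 157000 W; the reversible heat pump needs only Ẇ_hp = Q̇_H/COP = 6463 W.
Saving = 157000 − 6463 = 150500 W.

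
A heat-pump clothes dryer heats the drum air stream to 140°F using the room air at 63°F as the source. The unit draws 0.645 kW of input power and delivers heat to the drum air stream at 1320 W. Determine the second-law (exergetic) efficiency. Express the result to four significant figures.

0.2628

Converting, Q̇_H = 1320 W = 1.320 kW, so COP_actual = Q̇_H/Ẇ = 1.320/0.6450 = 2.047.
In absolute terms T_C = 290.37 K and T_H = 333.15 K, so ΔT = 42.78 K.
COP_Carnot = T_H/ΔT = 333.15/42.78 = 7.788.
η_II = COP_actual/COP_Carnot = 2.047/7.788 = 0.2628.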